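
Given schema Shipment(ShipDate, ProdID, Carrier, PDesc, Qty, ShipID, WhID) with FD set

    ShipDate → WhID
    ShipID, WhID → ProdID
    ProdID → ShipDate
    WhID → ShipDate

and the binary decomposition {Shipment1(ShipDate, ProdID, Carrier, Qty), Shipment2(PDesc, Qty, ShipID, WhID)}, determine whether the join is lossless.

Common attributes: Shipment1 ∩ Shipment2 = {Qty}.
No dependency enlarges {Qty}, so (Qty)⁺ = {Qty}.
The closure contains neither all of Shipment1 = {ShipDate, ProdID, Carrier, Qty} nor all of Shipment2 = {PDesc, Qty, ShipID, WhID}, so the common attributes are not a superkey of either fragment. The join is lossy.

No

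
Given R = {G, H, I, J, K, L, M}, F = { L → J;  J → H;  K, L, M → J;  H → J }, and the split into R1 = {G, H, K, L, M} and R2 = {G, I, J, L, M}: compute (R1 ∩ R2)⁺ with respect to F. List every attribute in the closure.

G, H, J, L, M

R1 ∩ R2 = {G, L, M}.
L → J applies, adding J
J → H applies, adding H
Closure: {G, H, J, L, M}.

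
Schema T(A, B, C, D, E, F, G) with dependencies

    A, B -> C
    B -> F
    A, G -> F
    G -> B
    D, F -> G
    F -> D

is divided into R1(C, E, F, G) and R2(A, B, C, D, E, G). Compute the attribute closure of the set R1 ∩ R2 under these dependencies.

B, C, D, E, F, G

R1 ∩ R2 = {C, E, G}.
G → B applies, adding B
B → F applies, adding F
F → D applies, adding D
Closure: {B, C, D, E, F, G}.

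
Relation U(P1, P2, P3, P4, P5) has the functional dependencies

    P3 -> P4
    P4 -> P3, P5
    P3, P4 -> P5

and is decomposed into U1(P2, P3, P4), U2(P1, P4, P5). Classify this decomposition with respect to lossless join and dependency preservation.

Lossless test: (P4)⁺ = {P3, P4, P5}, which is a superkey of neither fragment — lossy.
Dependency preservation: P4 → P3, P5; P3, P4 → P5 are not contained in any single fragment, but the restricted closure of each left-hand side across the fragments still reaches the right-hand side; the remaining FDs each lie inside some fragment. All dependencies are preserved.

lossy but dependency-preserving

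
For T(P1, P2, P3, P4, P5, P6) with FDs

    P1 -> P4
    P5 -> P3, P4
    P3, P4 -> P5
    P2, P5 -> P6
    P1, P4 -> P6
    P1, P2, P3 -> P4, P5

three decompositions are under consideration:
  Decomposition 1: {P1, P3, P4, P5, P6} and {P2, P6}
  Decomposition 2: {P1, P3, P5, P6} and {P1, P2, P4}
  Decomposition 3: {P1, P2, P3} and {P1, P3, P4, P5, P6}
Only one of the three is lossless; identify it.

Decomposition 1: common = {P6}, closure = {P6} → lossy.
Decomposition 2: common = {P1}, closure = {P1, P4, P6} → lossy.
Decomposition 3: common = {P1, P3}, closure = {P1, P3, P4, P5, P6} → lossless.

Decomposition 3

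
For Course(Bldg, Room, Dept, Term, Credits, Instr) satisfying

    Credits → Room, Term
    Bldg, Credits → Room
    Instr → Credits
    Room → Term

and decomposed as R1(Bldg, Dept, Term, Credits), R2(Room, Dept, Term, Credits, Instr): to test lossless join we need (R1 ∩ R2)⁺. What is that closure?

Room, Dept, Term, Credits

R1 ∩ R2 = {Dept, Term, Credits}.
Credits → Room, Term applies, adding Room
Closure: {Room, Dept, Term, Credits}.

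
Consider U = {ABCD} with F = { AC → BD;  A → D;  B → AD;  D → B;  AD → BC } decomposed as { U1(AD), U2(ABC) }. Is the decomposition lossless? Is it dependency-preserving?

lossless and dependency-preserving

Lossless test: (A)⁺ = {ABCD}, which contains all of one fragment — lossless.
Dependency preservation: AC → BD; B → AD; D → B; AD → BC are not contained in any single fragment, but the restricted closure of each left-hand side across the fragments still reaches the right-hand side; the remaining FDs each lie inside some fragment. All dependencies are preserved.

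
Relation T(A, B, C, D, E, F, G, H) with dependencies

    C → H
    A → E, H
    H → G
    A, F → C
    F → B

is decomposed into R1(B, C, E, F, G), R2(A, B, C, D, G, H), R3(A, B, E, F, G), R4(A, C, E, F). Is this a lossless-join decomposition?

No

Chase test. Columns are A, B, C, D, E, F, G, H; row i has aⱼ where attribute j ∈ Ri, else bᵢⱼ.
Initial tableau (one row per fragment):
  row 1: b11 a2 a3 b14 a5 a6 a7 b18
  row 2: a1 a2 a3 a4 b25 b26 a7 a8
  row 3: a1 a2 b33 b34 a5 a6 a7 b38
  row 4: a1 b42 a3 b44 a5 a6 b47 b48
Rows 1 and 2 agree on C; apply C→H and equate their H entries.
Rows 1 and 4 agree on C; apply C→H and equate their H entries.
Rows 2 and 3 agree on A; apply A→E, H and equate their E, H entries.
Rows 1 and 4 agree on H; apply H→G and equate their G entries.
Rows 3 and 4 agree on A, F; apply A, F→C and equate their C entries.
Rows 1 and 4 agree on F; apply F→B and equate their B entries.
No row becomes fully distinguished — the join is lossy.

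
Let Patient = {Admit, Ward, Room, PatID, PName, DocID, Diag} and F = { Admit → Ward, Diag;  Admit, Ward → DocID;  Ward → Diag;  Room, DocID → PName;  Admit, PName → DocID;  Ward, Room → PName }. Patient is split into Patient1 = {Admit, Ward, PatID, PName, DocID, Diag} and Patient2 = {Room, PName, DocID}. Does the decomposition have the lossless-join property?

Common attributes: Patient1 ∩ Patient2 = {PName, DocID}.
No dependency enlarges {PName, DocID}, so (PName, DocID)⁺ = {PName, DocID}.
The closure contains neither all of Patient1 = {Admit, Ward, PatID, PName, DocID, Diag} nor all of Patient2 = {Room, PName, DocID}, so the common attributes are not a superkey of either fragment. The join is lossy.

No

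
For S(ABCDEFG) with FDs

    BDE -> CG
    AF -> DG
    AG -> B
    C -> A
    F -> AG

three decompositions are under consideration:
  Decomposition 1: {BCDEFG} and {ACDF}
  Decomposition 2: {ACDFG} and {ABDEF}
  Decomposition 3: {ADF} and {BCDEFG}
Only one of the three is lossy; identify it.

Decomposition 2

Decomposition 1: common = {CDF}, closure = {ABCDFG} → lossless.
Decomposition 2: common = {ADF}, closure = {ABDFG} → lossy.
Decomposition 3: common = {DF}, closure = {ABDFG} → lossless.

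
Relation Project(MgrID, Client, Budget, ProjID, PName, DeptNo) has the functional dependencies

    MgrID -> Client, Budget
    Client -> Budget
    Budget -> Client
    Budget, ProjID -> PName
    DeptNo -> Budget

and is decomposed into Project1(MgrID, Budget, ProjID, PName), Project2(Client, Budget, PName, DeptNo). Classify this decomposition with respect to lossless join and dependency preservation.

Lossless test: (Budget, PName)⁺ = {Client, Budget, PName}, which is a superkey of neither fragment — lossy.
Dependency preservation: MgrID → Client, Budget is not contained in any single fragment, but the restricted closure of its left-hand side across the fragments still reaches the right-hand side; the remaining FDs each lie inside some fragment. All dependencies are preserved.

lossy but dependency-preserving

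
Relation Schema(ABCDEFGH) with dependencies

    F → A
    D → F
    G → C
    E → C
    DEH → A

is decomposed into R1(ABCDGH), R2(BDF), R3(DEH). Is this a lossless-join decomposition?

Chase test. Columns are ABCDEFGH; row i has aⱼ where attribute j ∈ Ri, else bᵢⱼ.
Initial tableau (one row per fragment):
  row 1: a1 a2 a3 a4 b15 b16 a7 a8
  row 2: b21 a2 b23 a4 b25 a6 b27 b28
  row 3: b31 b32 b33 a4 a5 b36 b37 a8
Rows 1 and 2 agree on D; apply D→F and equate their F entries.
Rows 1 and 3 agree on D; apply D→F and equate their F entries.
Rows 1 and 2 agree on F; apply F→A and equate their A entries.
Rows 1 and 3 agree on F; apply F→A and equate their A entries.
No row becomes fully distinguished — the join is lossy.

No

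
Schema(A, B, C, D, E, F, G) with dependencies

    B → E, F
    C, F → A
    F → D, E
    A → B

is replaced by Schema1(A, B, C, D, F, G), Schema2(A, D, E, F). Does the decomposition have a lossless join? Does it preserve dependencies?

Lossless test: (A, D, F)⁺ = {A, B, D, E, F}, which contains all of one fragment — lossless.
Dependency preservation: B → E, F is not contained in any single fragment, but the restricted closure of its left-hand side across the fragments still reaches the right-hand side; the remaining FDs each lie inside some fragment. All dependencies are preserved.

lossless and dependency-preserving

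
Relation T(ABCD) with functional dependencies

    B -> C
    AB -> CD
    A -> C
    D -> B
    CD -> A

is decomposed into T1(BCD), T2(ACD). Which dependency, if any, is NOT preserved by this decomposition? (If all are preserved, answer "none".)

Check AB → CD: no single fragment contains all of {ABCD}, and the restricted closure of {AB} across the fragments never reaches {CD}.
B → C is preserved.
A → C is preserved.
D → B is preserved.
CD → A is preserved.

AB -> CD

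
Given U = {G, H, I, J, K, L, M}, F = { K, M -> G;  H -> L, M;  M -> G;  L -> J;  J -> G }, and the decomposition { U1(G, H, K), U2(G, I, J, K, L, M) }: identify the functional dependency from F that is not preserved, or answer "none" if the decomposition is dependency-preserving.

Check H → L, M: no single fragment contains all of {H, L, M}, and the restricted closure of {H} across the fragments never reaches {L, M}.
K, M → G is preserved.
M → G is preserved.
L → J is preserved.
J → G is preserved.

H -> L, M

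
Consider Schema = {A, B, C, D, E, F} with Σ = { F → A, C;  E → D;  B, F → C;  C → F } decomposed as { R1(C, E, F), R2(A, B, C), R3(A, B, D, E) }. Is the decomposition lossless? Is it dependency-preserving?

lossy but dependency-preserving

Lossless test (chase): Rows 1 and 3 agree on E; apply E→D and equate their D entries. Rows 1 and 2 agree on C; apply C→F and equate their F entries. Rows 1 and 2 agree on F; apply F→A, C and equate their A, C entries. No row becomes fully distinguished — the join is lossy.
Dependency preservation: F → A, C; B, F → C are not contained in any single fragment, but the restricted closure of each left-hand side across the fragments still reaches the right-hand side; the remaining FDs each lie inside some fragment. All dependencies are preserved.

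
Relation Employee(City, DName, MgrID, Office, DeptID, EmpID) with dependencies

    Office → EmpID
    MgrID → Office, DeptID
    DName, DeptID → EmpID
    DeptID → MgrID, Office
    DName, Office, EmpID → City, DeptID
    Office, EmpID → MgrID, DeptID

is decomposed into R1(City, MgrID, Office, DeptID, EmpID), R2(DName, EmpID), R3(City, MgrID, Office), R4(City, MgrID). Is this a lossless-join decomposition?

No

Chase test. Columns are City, DName, MgrID, Office, DeptID, EmpID; row i has aⱼ where attribute j ∈ Ri, else bᵢⱼ.
Initial tableau (one row per fragment):
  row 1: a1 b12 a3 a4 a5 a6
  row 2: b21 a2 b23 b24 b25 a6
  row 3: a1 b32 a3 a4 b35 b36
  row 4: a1 b42 a3 b44 b45 b46
Rows 1 and 3 agree on Office; apply Office→EmpID and equate their EmpID entries.
Rows 1 and 3 agree on MgrID; apply MgrID→Office, DeptID and equate their Office, DeptID entries.
Rows 1 and 4 agree on MgrID; apply MgrID→Office, DeptID and equate their Office, DeptID entries.
Rows 1 and 4 agree on Office; apply Office→EmpID and equate their EmpID entries.
No row becomes fully distinguished — the join is lossy.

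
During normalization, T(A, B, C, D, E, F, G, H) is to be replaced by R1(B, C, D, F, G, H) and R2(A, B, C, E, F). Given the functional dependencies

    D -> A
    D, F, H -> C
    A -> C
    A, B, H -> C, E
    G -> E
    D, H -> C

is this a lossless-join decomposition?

Common attributes: R1 ∩ R2 = {B, C, F}.
No dependency enlarges {B, C, F}, so (B, C, F)⁺ = {B, C, F}.
The closure contains neither all of R1 = {B, C, D, F, G, H} nor all of R2 = {A, B, C, E, F}, so the common attributes are not a superkey of either fragment. The join is lossy.

No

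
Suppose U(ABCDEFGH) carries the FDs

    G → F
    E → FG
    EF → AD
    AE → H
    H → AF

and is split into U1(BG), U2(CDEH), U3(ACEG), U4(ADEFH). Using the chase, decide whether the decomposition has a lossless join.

No

Chase test. Columns are ABCDEFGH; row i has aⱼ where attribute j ∈ Ui, else bᵢⱼ.
Initial tableau (one row per fragment):
  row 1: b11 a2 b13 b14 b15 b16 a7 b18
  row 2: b21 b22 a3 a4 a5 b26 b27 a8
  row 3: a1 b32 a3 b34 a5 b36 a7 b38
  row 4: a1 b42 b43 a4 a5 a6 b47 a8
Rows 1 and 3 agree on G; apply G→F and equate their F entries.
Rows 2 and 3 agree on E; apply E→FG and equate their FG entries.
Rows 2 and 4 agree on E; apply E→FG and equate their FG entries.
Rows 2 and 3 agree on EF; apply EF→AD and equate their AD entries.
Rows 2 and 3 agree on AE; apply AE→H and equate their H entries.
No row becomes fully distinguished — the join is lossy.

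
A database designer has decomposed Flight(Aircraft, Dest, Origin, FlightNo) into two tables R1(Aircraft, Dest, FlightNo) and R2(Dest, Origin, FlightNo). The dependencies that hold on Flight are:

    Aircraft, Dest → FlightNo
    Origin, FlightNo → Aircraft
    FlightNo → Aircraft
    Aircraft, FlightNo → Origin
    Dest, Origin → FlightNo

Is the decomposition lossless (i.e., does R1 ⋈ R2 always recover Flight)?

Common attributes: R1 ∩ R2 = {Dest, FlightNo}.
Closure of {Dest, FlightNo}: FlightNo → Aircraft applies, adding Aircraft; Aircraft, FlightNo → Origin applies, adding Origin. So (Dest, FlightNo)⁺ = {Aircraft, Dest, Origin, FlightNo}.
This closure contains every attribute of R1, so R1 ∩ R2 → R1. The join is lossless.

Yes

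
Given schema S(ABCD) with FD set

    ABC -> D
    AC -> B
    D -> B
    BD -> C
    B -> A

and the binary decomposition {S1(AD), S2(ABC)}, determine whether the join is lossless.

No

Common attributes: S1 ∩ S2 = {A}.
No dependency enlarges {A}, so (A)⁺ = {A}.
The closure contains neither all of S1 = {AD} nor all of S2 = {ABC}, so the common attributes are not a superkey of either fragment. The join is lossy.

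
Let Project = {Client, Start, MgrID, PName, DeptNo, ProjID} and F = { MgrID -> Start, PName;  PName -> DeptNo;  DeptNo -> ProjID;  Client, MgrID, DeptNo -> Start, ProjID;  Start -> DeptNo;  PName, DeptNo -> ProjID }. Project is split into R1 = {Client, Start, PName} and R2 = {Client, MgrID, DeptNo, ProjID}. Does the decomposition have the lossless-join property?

No

Common attributes: R1 ∩ R2 = {Client}.
No dependency enlarges {Client}, so (Client)⁺ = {Client}.
The closure contains neither all of R1 = {Client, Start, PName} nor all of R2 = {Client, MgrID, DeptNo, ProjID}, so the common attributes are not a superkey of either fragment. The join is lossy.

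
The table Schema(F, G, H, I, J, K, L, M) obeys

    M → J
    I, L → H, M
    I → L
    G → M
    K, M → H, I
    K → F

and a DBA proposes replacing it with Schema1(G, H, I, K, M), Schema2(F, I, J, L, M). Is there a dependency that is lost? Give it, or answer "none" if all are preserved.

Check K → F: no single fragment contains all of {F, K}, and the restricted closure of {K} across the fragments never reaches {F}.
M → J is preserved.
I, L → H, M is preserved.
I → L is preserved.
G → M is preserved.
K, M → H, I is preserved.

K → F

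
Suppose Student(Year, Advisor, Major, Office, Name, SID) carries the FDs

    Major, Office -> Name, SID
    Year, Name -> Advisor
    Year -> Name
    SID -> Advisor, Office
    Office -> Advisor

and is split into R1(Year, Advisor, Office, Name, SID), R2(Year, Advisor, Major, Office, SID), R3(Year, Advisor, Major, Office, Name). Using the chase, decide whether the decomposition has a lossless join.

Chase test. Columns are Year, Advisor, Major, Office, Name, SID; row i has aⱼ where attribute j ∈ Ri, else bᵢⱼ.
Initial tableau (one row per fragment):
  row 1: a1 a2 b13 a4 a5 a6
  row 2: a1 a2 a3 a4 b25 a6
  row 3: a1 a2 a3 a4 a5 b36
Rows 2 and 3 agree on Major, Office; apply Major, Office→Name, SID and equate their Name, SID entries.
Row 2 is now all distinguished symbols — the join is lossless.

Yes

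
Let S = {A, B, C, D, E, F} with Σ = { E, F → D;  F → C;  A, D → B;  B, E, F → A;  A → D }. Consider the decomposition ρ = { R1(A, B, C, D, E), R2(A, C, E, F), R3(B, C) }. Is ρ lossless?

Chase test. Columns are A, B, C, D, E, F; row i has aⱼ where attribute j ∈ Ri, else bᵢⱼ.
Initial tableau (one row per fragment):
  row 1: a1 a2 a3 a4 a5 b16
  row 2: a1 b22 a3 b24 a5 a6
  row 3: b31 a2 a3 b34 b35 b36
Rows 1 and 2 agree on A; apply A→D and equate their D entries.
Rows 1 and 2 agree on A, D; apply A, D→B and equate their B entries.
Row 2 is now all distinguished symbols — the join is lossless.

Yes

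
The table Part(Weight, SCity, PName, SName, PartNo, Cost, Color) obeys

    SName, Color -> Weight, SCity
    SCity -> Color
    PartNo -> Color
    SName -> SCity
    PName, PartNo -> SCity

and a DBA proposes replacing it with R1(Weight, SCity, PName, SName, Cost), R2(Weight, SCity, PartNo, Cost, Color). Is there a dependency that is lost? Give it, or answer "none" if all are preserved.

Check PName, PartNo → SCity: no single fragment contains all of {SCity, PName, PartNo}, and the restricted closure of {PName, PartNo} across the fragments never reaches {SCity}.
SName, Color → Weight, SCity is preserved.
SCity → Color is preserved.
PartNo → Color is preserved.
SName → SCity is preserved.

PName, PartNo -> SCity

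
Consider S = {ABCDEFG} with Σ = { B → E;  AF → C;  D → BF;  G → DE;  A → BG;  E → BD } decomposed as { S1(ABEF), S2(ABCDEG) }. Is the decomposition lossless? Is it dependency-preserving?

lossless and dependency-preserving

Lossless test: (ABE)⁺ = {ABCDEFG}, which contains all of one fragment — lossless.
Dependency preservation: AF → C; D → BF are not contained in any single fragment, but the restricted closure of each left-hand side across the fragments still reaches the right-hand side; the remaining FDs each lie inside some fragment. All dependencies are preserved.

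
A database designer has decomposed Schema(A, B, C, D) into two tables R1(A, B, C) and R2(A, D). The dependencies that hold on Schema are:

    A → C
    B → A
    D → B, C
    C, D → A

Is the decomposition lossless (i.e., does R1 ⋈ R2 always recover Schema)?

Common attributes: R1 ∩ R2 = {A}.
Closure of {A}: A → C applies, adding C. So (A)⁺ = {A, C}.
The closure contains neither all of R1 = {A, B, C} nor all of R2 = {A, D}, so the common attributes are not a superkey of either fragment. The join is lossy.

No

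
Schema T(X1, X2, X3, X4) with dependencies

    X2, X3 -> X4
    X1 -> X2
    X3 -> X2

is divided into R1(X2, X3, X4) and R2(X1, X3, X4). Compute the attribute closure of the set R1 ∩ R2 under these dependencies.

R1 ∩ R2 = {X3, X4}.
X3 → X2 applies, adding X2
Closure: {X2, X3, X4}.

X2, X3, X4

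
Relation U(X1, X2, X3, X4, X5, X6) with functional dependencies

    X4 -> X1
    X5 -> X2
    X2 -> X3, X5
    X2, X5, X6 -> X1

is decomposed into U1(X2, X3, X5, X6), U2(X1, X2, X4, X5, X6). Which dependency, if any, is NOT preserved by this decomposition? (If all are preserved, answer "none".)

none

X4 → X1 lies within U2.
X5 → X2 lies within U1.
X2 → X3, X5 lies within U1.
X2, X5, X6 → X1 lies within U2.
Every dependency is enforceable on the fragments, so the decomposition is dependency-preserving.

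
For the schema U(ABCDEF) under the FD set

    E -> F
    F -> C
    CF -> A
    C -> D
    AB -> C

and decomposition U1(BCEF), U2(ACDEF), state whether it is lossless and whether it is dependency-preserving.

Lossless test: (CEF)⁺ = {ACDEF}, which contains all of one fragment — lossless.
Dependency preservation: the restricted closure of {AB} across the fragments never reaches {C}, so AB → C cannot be enforced without a join — not preserved.

lossless but not dependency-preserving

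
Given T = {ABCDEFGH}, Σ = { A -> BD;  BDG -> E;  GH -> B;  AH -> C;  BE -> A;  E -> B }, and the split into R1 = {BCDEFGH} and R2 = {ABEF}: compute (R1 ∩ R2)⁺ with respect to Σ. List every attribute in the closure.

ABDEF

R1 ∩ R2 = {BEF}.
BE → A applies, adding A
A → BD applies, adding D
Closure: {ABDEF}.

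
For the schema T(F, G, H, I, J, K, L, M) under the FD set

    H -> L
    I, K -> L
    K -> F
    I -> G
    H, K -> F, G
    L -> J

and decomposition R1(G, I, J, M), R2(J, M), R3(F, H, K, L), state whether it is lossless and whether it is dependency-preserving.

Lossless test (chase): applying each FD to every pair of rows produces no changes in the tableau, so no row becomes fully distinguished — the join is lossy.
Dependency preservation: the restricted closure of {I, K} across the fragments never reaches {L}, so I, K → L cannot be enforced without a join — not preserved.

lossy and not dependency-preserving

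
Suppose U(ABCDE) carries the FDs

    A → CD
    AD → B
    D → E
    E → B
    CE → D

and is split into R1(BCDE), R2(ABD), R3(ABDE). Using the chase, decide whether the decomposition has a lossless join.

Chase test. Columns are ABCDE; row i has aⱼ where attribute j ∈ Ri, else bᵢⱼ.
Initial tableau (one row per fragment):
  row 1: b11 a2 a3 a4 a5
  row 2: a1 a2 b23 a4 b25
  row 3: a1 a2 b33 a4 a5
Rows 2 and 3 agree on A; apply A→CD and equate their CD entries.
Rows 1 and 2 agree on D; apply D→E and equate their E entries.
No row becomes fully distinguished — the join is lossy.

No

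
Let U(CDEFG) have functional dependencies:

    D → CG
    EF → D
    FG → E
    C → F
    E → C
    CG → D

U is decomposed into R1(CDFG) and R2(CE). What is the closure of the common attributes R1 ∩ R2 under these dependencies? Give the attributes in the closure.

R1 ∩ R2 = {C}.
C → F applies, adding F
Closure: {CF}.

CF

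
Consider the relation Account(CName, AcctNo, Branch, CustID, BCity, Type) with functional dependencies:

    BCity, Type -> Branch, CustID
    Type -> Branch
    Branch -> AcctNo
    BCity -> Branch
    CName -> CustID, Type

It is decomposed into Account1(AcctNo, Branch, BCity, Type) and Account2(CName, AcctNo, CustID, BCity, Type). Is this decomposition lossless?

Common attributes: Account1 ∩ Account2 = {AcctNo, BCity, Type}.
Closure of {AcctNo, BCity, Type}: BCity, Type → Branch, CustID applies, adding Branch, CustID. So (AcctNo, BCity, Type)⁺ = {AcctNo, Branch, CustID, BCity, Type}.
This closure contains every attribute of Account1, so Account1 ∩ Account2 → Account1. The join is lossless.

Yes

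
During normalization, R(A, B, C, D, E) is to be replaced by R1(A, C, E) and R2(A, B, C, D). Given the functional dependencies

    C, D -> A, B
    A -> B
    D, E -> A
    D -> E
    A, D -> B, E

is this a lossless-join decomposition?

No

Common attributes: R1 ∩ R2 = {A, C}.
Closure of {A, C}: A → B applies, adding B. So (A, C)⁺ = {A, B, C}.
The closure contains neither all of R1 = {A, C, E} nor all of R2 = {A, B, C, D}, so the common attributes are not a superkey of either fragment. The join is lossy.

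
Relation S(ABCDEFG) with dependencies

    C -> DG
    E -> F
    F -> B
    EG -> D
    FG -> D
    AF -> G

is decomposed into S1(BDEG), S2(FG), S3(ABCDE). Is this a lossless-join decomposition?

Chase test. Columns are ABCDEFG; row i has aⱼ where attribute j ∈ Si, else bᵢⱼ.
Initial tableau (one row per fragment):
  row 1: b11 a2 b13 a4 a5 b16 a7
  row 2: b21 b22 b23 b24 b25 a6 a7
  row 3: a1 a2 a3 a4 a5 b36 b37
Rows 1 and 3 agree on E; apply E→F and equate their F entries.
No row becomes fully distinguished — the join is lossy.

No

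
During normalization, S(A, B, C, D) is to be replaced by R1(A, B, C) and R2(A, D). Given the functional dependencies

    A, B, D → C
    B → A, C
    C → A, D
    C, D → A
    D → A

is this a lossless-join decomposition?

Common attributes: R1 ∩ R2 = {A}.
No dependency enlarges {A}, so (A)⁺ = {A}.
The closure contains neither all of R1 = {A, B, C} nor all of R2 = {A, D}, so the common attributes are not a superkey of either fragment. The join is lossy.

No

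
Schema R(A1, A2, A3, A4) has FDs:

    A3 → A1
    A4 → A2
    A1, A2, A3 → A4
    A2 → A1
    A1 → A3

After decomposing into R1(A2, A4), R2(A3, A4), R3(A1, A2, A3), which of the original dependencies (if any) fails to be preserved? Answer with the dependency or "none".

none

A3 → A1 lies within R3.
A4 → A2 lies within R1.
A1, A2, A3 → A4: restricted closure across fragments reaches A4.
A2 → A1 lies within R3.
A1 → A3 lies within R3.
Every dependency is enforceable on the fragments, so the decomposition is dependency-preserving.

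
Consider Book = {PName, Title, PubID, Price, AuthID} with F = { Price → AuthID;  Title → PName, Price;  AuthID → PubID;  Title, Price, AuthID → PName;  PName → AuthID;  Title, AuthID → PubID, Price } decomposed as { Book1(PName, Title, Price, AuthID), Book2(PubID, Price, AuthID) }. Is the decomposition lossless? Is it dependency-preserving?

lossless and dependency-preserving

Lossless test: (Price, AuthID)⁺ = {PubID, Price, AuthID}, which contains all of one fragment — lossless.
Dependency preservation: Title, AuthID → PubID, Price is not contained in any single fragment, but the restricted closure of its left-hand side across the fragments still reaches the right-hand side; the remaining FDs each lie inside some fragment. All dependencies are preserved.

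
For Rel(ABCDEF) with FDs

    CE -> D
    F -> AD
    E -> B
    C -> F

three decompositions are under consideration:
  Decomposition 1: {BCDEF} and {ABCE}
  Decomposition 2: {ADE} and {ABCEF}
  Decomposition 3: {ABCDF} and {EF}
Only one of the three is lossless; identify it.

Decomposition 1: common = {BCE}, closure = {ABCDEF} → lossless.
Decomposition 2: common = {AE}, closure = {ABE} → lossy.
Decomposition 3: common = {F}, closure = {ADF} → lossy.

Decomposition 1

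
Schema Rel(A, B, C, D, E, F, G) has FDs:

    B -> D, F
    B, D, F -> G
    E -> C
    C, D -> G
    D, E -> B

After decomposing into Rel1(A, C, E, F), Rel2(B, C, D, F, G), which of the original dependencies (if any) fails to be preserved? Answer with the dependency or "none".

Check D, E → B: no single fragment contains all of {B, D, E}, and the restricted closure of {D, E} across the fragments never reaches {B}.
B → D, F is preserved.
B, D, F → G is preserved.
E → C is preserved.
C, D → G is preserved.

D, E -> B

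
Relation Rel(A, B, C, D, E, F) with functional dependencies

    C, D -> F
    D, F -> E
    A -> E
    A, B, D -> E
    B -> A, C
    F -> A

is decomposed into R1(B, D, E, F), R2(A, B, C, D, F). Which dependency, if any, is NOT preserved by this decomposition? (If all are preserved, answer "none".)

A -> E

Check A → E: no single fragment contains all of {A, E}, and the restricted closure of {A} across the fragments never reaches {E}.
C, D → F is preserved.
D, F → E is preserved.
A, B, D → E is preserved.
B → A, C is preserved.
F → A is preserved.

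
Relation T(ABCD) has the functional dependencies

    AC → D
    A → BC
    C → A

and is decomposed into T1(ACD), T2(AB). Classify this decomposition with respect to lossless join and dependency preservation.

lossless and dependency-preserving

Lossless test: (A)⁺ = {ABCD}, which contains all of one fragment — lossless.
Dependency preservation: A → BC is not contained in any single fragment, but the restricted closure of its left-hand side across the fragments still reaches the right-hand side; the remaining FDs each lie inside some fragment. All dependencies are preserved.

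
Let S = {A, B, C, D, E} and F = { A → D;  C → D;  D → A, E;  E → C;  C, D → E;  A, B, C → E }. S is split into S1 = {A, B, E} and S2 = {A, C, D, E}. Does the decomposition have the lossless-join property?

Yes

Common attributes: S1 ∩ S2 = {A, E}.
Closure of {A, E}: A → D applies, adding D; E → C applies, adding C. So (A, E)⁺ = {A, C, D, E}.
This closure contains every attribute of S2, so S1 ∩ S2 → S2. The join is lossless.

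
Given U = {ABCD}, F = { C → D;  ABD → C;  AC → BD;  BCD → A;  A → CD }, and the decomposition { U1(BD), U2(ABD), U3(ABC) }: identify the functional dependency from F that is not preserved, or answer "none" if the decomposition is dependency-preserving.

C → D

Check C → D: no single fragment contains all of {CD}, and the restricted closure of {C} across the fragments never reaches {D}.
ABD → C is preserved.
AC → BD is preserved.
BCD → A is preserved.
A → CD is preserved.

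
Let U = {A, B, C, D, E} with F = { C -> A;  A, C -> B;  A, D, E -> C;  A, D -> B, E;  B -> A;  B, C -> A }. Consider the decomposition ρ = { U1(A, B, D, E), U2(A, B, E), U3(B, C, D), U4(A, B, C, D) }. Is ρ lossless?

Yes

Chase test. Columns are A, B, C, D, E; row i has aⱼ where attribute j ∈ Ui, else bᵢⱼ.
Initial tableau (one row per fragment):
  row 1: a1 a2 b13 a4 a5
  row 2: a1 a2 b23 b24 a5
  row 3: b31 a2 a3 a4 b35
  row 4: a1 a2 a3 a4 b45
Rows 3 and 4 agree on C; apply C→A and equate their A entries.
Rows 1 and 3 agree on A, D; apply A, D→B, E and equate their B, E entries.
Rows 1 and 4 agree on A, D; apply A, D→B, E and equate their B, E entries.
Rows 1 and 3 agree on A, D, E; apply A, D, E→C and equate their C entries.
Row 1 is now all distinguished symbols — the join is lossless.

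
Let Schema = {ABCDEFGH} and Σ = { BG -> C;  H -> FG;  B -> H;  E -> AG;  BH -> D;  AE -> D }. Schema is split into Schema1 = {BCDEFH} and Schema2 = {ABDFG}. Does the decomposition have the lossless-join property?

No

Common attributes: Schema1 ∩ Schema2 = {BDF}.
Closure of {BDF}: B → H applies, adding H; H → FG applies, adding G; BG → C applies, adding C. So (BDF)⁺ = {BCDFGH}.
The closure contains neither all of Schema1 = {BCDEFH} nor all of Schema2 = {ABDFG}, so the common attributes are not a superkey of either fragment. The join is lossy.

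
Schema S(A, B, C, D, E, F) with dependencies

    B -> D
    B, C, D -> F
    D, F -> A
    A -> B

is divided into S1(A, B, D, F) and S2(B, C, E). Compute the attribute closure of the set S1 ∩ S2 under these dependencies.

B, D

S1 ∩ S2 = {B}.
B → D applies, adding D
Closure: {B, D}.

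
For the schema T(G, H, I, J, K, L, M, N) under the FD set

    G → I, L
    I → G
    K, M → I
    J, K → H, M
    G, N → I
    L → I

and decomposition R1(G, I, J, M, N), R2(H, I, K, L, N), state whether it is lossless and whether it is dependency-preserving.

lossy and not dependency-preserving

Lossless test: (I, N)⁺ = {G, I, L, N}, which is a superkey of neither fragment — lossy.
Dependency preservation: the restricted closure of {K, M} across the fragments never reaches {I}, so K, M → I cannot be enforced without a join — not preserved.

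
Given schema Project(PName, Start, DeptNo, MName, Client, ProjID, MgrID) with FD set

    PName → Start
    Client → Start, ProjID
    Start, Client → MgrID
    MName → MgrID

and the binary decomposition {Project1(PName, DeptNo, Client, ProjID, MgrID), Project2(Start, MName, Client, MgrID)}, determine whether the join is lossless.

Common attributes: Project1 ∩ Project2 = {Client, MgrID}.
Closure of {Client, MgrID}: Client → Start, ProjID applies, adding Start, ProjID. So (Client, MgrID)⁺ = {Start, Client, ProjID, MgrID}.
The closure contains neither all of Project1 = {PName, DeptNo, Client, ProjID, MgrID} nor all of Project2 = {Start, MName, Client, MgrID}, so the common attributes are not a superkey of either fragment. The join is lossy.

No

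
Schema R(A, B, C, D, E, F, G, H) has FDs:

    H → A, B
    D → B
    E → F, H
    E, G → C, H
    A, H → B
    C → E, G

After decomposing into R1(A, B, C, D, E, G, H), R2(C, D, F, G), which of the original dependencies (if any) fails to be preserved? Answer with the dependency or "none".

Check E → F, H: no single fragment contains all of {E, F, H}, and the restricted closure of {E} across the fragments never reaches {F, H}.
H → A, B is preserved.
D → B is preserved.
E, G → C, H is preserved.
A, H → B is preserved.
C → E, G is preserved.

E → F, H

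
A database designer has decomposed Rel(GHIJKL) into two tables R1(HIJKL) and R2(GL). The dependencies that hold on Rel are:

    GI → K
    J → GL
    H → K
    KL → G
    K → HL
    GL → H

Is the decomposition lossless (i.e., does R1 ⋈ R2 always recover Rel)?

No

Common attributes: R1 ∩ R2 = {L}.
No dependency enlarges {L}, so (L)⁺ = {L}.
The closure contains neither all of R1 = {HIJKL} nor all of R2 = {GL}, so the common attributes are not a superkey of either fragment. The join is lossy.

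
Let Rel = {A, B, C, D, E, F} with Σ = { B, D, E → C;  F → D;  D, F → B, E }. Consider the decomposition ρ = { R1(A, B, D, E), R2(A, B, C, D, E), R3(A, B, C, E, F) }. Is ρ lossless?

Chase test. Columns are A, B, C, D, E, F; row i has aⱼ where attribute j ∈ Ri, else bᵢⱼ.
Initial tableau (one row per fragment):
  row 1: a1 a2 b13 a4 a5 b16
  row 2: a1 a2 a3 a4 a5 b26
  row 3: a1 a2 a3 b34 a5 a6
Rows 1 and 2 agree on B, D, E; apply B, D, E→C and equate their C entries.
No row becomes fully distinguished — the join is lossy.

No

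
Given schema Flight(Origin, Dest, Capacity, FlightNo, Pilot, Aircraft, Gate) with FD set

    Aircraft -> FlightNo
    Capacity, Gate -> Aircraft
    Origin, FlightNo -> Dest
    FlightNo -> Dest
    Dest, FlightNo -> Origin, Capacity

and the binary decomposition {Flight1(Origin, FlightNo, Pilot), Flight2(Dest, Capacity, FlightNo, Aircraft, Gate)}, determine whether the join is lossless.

No

Common attributes: Flight1 ∩ Flight2 = {FlightNo}.
Closure of {FlightNo}: FlightNo → Dest applies, adding Dest; Dest, FlightNo → Origin, Capacity applies, adding Origin, Capacity. So (FlightNo)⁺ = {Origin, Dest, Capacity, FlightNo}.
The closure contains neither all of Flight1 = {Origin, FlightNo, Pilot} nor all of Flight2 = {Dest, Capacity, FlightNo, Aircraft, Gate}, so the common attributes are not a superkey of either fragment. The join is lossy.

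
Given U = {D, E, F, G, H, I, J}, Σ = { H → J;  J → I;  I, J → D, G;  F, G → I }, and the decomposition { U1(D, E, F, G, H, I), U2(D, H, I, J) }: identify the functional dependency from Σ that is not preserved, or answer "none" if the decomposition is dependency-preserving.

Check I, J → D, G: no single fragment contains all of {D, G, I, J}, and the restricted closure of {I, J} across the fragments never reaches {D, G}.
H → J is preserved.
J → I is preserved.
F, G → I is preserved.

I, J → D, G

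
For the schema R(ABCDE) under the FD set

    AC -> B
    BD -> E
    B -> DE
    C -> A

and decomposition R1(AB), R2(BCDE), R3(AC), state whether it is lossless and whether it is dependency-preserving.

Lossless test (chase): Rows 1 and 2 agree on B; apply B→DE and equate their DE entries. Rows 2 and 3 agree on C; apply C→A and equate their A entries. Rows 2 and 3 agree on AC; apply AC→B and equate their B entries. Rows 1 and 3 agree on B; apply B→DE and equate their DE entries. Row 2 is now all distinguished symbols — the join is lossless.
Dependency preservation: AC → B is not contained in any single fragment, but the restricted closure of its left-hand side across the fragments still reaches the right-hand side; the remaining FDs each lie inside some fragment. All dependencies are preserved.

lossless and dependency-preserving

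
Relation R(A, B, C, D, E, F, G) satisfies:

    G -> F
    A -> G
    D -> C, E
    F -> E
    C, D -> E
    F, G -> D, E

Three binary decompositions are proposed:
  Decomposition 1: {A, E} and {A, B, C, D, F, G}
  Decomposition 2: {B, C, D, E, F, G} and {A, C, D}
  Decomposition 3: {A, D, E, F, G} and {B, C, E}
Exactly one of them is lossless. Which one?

Decomposition 1: common = {A}, closure = {A, C, D, E, F, G} → lossless.
Decomposition 2: common = {C, D}, closure = {C, D, E} → lossy.
Decomposition 3: common = {E}, closure = {E} → lossy.

Decomposition 1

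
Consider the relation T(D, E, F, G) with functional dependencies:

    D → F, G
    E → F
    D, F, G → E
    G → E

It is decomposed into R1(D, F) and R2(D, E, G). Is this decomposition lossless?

Common attributes: R1 ∩ R2 = {D}.
Closure of {D}: D → F, G applies, adding F, G; D, F, G → E applies, adding E. So (D)⁺ = {D, E, F, G}.
This closure contains every attribute of R1, so R1 ∩ R2 → R1. The join is lossless.

Yes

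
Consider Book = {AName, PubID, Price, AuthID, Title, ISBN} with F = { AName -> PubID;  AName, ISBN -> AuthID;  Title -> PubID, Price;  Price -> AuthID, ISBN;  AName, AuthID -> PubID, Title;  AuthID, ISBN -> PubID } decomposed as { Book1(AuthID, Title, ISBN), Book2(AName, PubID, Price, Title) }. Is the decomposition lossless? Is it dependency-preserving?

Lossless test: (Title)⁺ = {PubID, Price, AuthID, Title, ISBN}, which contains all of one fragment — lossless.
Dependency preservation: the restricted closure of {AName, ISBN} across the fragments never reaches {AuthID}, so AName, ISBN → AuthID cannot be enforced without a join — not preserved.

lossless but not dependency-preserving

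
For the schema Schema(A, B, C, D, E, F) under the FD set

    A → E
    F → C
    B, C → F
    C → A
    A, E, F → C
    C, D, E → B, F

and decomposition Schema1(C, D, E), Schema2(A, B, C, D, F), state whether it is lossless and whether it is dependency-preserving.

Lossless test: (C, D)⁺ = {A, B, C, D, E, F}, which contains all of one fragment — lossless.
Dependency preservation: the restricted closure of {A} across the fragments never reaches {E}, so A → E cannot be enforced without a join — not preserved.

lossless but not dependency-preserving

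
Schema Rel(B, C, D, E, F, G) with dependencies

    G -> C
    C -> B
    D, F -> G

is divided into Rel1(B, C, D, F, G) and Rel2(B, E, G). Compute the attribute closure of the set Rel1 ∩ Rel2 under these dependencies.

B, C, G

Rel1 ∩ Rel2 = {B, G}.
G → C applies, adding C
Closure: {B, C, G}.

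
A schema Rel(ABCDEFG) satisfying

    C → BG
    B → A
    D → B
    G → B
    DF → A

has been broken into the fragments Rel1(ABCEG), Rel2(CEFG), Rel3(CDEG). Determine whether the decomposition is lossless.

No

Chase test. Columns are ABCDEFG; row i has aⱼ where attribute j ∈ Reli, else bᵢⱼ.
Initial tableau (one row per fragment):
  row 1: a1 a2 a3 b14 a5 b16 a7
  row 2: b21 b22 a3 b24 a5 a6 a7
  row 3: b31 b32 a3 a4 a5 b36 a7
Rows 1 and 2 agree on C; apply C→BG and equate their BG entries.
Rows 1 and 3 agree on C; apply C→BG and equate their BG entries.
Rows 1 and 2 agree on B; apply B→A and equate their A entries.
Rows 1 and 3 agree on B; apply B→A and equate their A entries.
No row becomes fully distinguished — the join is lossy.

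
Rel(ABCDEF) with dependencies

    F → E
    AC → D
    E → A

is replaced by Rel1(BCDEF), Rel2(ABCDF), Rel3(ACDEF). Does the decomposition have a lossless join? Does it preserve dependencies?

lossless and dependency-preserving

Lossless test (chase): Rows 1 and 2 agree on F; apply F→E and equate their E entries. Rows 1 and 2 agree on E; apply E→A and equate their A entries. Row 1 is now all distinguished symbols — the join is lossless.
Dependency preservation: every FD's attributes lie within a single fragment, so each can be enforced locally — preserved.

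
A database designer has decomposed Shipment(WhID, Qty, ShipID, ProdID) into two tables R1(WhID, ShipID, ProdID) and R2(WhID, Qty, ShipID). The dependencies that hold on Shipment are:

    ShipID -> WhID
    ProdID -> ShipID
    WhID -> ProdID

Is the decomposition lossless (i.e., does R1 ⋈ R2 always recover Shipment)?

Common attributes: R1 ∩ R2 = {WhID, ShipID}.
Closure of {WhID, ShipID}: WhID → ProdID applies, adding ProdID. So (WhID, ShipID)⁺ = {WhID, ShipID, ProdID}.
This closure contains every attribute of R1, so R1 ∩ R2 → R1. The join is lossless.

Yes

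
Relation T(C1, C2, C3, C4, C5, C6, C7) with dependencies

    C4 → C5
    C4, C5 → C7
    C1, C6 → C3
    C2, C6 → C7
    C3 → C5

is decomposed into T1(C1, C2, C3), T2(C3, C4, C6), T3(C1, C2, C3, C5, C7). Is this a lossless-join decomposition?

Chase test. Columns are C1, C2, C3, C4, C5, C6, C7; row i has aⱼ where attribute j ∈ Ti, else bᵢⱼ.
Initial tableau (one row per fragment):
  row 1: a1 a2 a3 b14 b15 b16 b17
  row 2: b21 b22 a3 a4 b25 a6 b27
  row 3: a1 a2 a3 b34 a5 b36 a7
Rows 1 and 2 agree on C3; apply C3→C5 and equate their C5 entries.
Rows 1 and 3 agree on C3; apply C3→C5 and equate their C5 entries.
No row becomes fully distinguished — the join is lossy.

No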